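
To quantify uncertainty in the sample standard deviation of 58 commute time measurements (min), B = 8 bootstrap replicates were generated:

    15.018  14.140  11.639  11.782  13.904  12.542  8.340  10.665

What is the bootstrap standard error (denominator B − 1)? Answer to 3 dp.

SE* = 2.153

Bootstrap SE is the standard deviation of the 8 replicate standard deviations.
Mean of replicates: (15.018 + 14.140 + 11.639 + 11.782 + 13.904 + 12.542 + 8.340 + 10.665) / 8 = 98.0300 / 8 = 12.2538
Sum of squared deviations: (+2.7643)² + (+1.8863)² + (−0.6148)² + (−0.4718)² + (+1.6502)² + (+0.2882)² + (−3.9138)² + (−1.5888)² = 32.4475
Variance = 32.4475 / 7 = 4.6354
SE* = √4.6354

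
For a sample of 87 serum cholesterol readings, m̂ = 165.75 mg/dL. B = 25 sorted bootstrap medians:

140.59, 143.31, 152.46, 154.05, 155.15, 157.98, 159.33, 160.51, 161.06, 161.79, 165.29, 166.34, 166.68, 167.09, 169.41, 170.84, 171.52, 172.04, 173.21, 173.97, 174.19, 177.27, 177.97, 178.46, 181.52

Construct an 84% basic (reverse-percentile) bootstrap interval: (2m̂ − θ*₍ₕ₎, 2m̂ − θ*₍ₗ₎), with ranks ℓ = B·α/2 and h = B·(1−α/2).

(153.53, 188.19)

Percentile endpoints at ranks 2 and 23: θ*₍2₎ = 143.31, θ*₍23₎ = 177.97.
Basic interval reflects these around m̂:
  lower = 2 × 165.75 − 177.97 = 153.53
  upper = 2 × 165.75 − 143.31 = 188.19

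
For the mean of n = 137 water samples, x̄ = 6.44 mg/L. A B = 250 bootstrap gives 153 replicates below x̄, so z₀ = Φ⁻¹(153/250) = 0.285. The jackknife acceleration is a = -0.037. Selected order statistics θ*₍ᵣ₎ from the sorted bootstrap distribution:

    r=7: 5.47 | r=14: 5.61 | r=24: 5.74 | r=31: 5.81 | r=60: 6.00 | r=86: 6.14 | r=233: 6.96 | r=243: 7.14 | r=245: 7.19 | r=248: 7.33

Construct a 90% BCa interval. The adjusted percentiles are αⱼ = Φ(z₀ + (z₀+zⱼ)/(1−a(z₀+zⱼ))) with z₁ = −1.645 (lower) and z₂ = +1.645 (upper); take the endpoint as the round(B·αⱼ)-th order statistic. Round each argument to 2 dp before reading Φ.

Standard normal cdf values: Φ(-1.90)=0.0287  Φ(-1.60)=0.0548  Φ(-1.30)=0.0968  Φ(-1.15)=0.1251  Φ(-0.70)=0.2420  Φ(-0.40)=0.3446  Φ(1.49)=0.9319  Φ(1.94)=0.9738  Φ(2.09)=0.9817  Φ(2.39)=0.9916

Lower: z₀ + z₁ = 0.285 + (-1.645) = -1.360; 1 − a(z₀+z₁) = 1 − (-0.037)(-1.360) = 0.9497; argument = 0.285 + (-1.360)/0.9497 = -1.1471 → -1.15.
α₁ = Φ(-1.15) = 0.1251; rank = round(250 × 0.1251) = 31; θ*₍31₎ = 5.81.
Upper: z₀ + z₂ = 1.930; 1 − a(z₀+z₂) = 1.0714; argument = 2.0864 → 2.09; α₂ = 0.9817; rank = 245; θ*₍245₎ = 7.19.

(5.81, 7.19)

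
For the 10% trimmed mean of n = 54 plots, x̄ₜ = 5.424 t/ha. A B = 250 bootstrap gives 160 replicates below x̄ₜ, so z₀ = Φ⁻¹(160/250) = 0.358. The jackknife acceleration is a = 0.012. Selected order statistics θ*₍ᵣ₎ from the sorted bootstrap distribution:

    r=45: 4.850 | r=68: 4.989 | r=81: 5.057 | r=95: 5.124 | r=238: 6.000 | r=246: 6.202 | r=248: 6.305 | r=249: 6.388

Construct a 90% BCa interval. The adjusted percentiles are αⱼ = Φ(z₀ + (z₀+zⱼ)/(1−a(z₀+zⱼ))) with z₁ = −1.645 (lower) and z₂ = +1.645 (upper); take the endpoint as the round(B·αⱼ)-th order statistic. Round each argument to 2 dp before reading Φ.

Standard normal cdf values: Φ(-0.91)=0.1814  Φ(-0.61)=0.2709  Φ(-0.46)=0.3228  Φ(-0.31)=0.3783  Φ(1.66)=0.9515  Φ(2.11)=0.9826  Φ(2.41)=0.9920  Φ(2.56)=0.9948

Lower: z₀ + z₁ = 0.358 + (-1.645) = -1.287; 1 − a(z₀+z₁) = 1 − (0.012)(-1.287) = 1.0154; argument = 0.358 + (-1.287)/1.0154 = -0.9094 → -0.91.
α₁ = Φ(-0.91) = 0.1814; rank = round(250 × 0.1814) = 45; θ*₍45₎ = 4.850.
Upper: z₀ + z₂ = 2.003; 1 − a(z₀+z₂) = 0.9760; argument = 2.4103 → 2.41; α₂ = 0.9920; rank = 248; θ*₍248₎ = 6.305.

(4.850, 6.305)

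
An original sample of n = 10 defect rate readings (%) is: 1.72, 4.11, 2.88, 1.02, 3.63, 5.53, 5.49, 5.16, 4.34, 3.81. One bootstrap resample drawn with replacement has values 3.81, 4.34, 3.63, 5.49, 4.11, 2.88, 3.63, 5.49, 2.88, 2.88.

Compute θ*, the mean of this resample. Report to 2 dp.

θ* = 3.91

Mean = (3.81 + 4.34 + 3.63 + 5.49 + 4.11 + 2.88 + 3.63 + 5.49 + 2.88 + 2.88) / 10 = 39.140 / 10 = 3.91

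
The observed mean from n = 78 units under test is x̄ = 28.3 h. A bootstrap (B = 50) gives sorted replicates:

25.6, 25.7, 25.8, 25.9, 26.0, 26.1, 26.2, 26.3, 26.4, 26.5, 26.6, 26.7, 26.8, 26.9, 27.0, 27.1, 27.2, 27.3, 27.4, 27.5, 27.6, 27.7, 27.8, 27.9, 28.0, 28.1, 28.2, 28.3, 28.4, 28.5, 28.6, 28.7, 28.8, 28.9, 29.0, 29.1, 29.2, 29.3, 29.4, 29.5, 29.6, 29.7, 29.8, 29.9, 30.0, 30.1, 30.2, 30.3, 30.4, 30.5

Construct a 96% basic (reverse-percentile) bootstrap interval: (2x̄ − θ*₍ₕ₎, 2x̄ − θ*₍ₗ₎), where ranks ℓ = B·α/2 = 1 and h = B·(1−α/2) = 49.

Percentile endpoints at ranks 1 and 49: θ*₍1₎ = 25.6, θ*₍49₎ = 30.4.
Basic interval reflects these around x̄:
  lower = 2 × 28.3 − 30.4 = 26.2
  upper = 2 × 28.3 − 25.6 = 31.0

(26.2, 31.0)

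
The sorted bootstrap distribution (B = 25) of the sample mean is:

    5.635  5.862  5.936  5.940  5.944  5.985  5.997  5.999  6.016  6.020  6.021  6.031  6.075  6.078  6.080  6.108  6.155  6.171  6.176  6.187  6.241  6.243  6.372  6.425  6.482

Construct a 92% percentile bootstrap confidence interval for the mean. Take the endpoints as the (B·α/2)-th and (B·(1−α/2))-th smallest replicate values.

α = 0.08; lower rank = 25 × 0.040 = 1; upper rank = 25 × 0.960 = 24.
The 1st smallest replicate is 5.635; the 24th is 6.425.

(5.635, 6.425)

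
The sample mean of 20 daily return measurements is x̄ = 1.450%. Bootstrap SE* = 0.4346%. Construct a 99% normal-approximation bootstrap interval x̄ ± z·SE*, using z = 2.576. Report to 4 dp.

(0.3305, 2.5695)

Margin = 2.576 × 0.4346 = 1.11953
Interval: 1.450 ± 1.11953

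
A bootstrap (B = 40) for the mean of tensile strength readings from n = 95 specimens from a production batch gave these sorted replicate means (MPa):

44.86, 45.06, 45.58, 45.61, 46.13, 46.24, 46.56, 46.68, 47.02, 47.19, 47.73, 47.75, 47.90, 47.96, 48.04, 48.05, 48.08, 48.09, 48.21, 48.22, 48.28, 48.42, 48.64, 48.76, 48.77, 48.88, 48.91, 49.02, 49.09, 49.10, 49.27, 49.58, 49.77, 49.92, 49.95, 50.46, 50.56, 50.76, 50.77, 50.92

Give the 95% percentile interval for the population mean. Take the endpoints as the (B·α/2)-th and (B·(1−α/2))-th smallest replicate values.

(44.86, 50.77)

α = 0.05; lower rank = 40 × 0.025 = 1; upper rank = 40 × 0.975 = 39.
The 1st smallest replicate is 44.86; the 39th is 50.77.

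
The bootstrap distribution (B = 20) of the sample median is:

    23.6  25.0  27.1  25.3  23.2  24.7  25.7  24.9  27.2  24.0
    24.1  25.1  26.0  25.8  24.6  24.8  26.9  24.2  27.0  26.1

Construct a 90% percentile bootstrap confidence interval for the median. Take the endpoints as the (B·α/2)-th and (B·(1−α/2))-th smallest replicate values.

(23.2, 27.1)

Sorted replicates: 23.2, 23.6, 24.0, 24.1, 24.2, 24.6, 24.7, 24.8, 24.9, 25.0, 25.1, 25.3, 25.7, 25.8, 26.0, 26.1, 26.9, 27.0, 27.1, 27.2
α = 0.10; lower rank = 20 × 0.050 = 1; upper rank = 20 × 0.950 = 19.
The 1st smallest replicate is 23.2; the 19th is 27.1.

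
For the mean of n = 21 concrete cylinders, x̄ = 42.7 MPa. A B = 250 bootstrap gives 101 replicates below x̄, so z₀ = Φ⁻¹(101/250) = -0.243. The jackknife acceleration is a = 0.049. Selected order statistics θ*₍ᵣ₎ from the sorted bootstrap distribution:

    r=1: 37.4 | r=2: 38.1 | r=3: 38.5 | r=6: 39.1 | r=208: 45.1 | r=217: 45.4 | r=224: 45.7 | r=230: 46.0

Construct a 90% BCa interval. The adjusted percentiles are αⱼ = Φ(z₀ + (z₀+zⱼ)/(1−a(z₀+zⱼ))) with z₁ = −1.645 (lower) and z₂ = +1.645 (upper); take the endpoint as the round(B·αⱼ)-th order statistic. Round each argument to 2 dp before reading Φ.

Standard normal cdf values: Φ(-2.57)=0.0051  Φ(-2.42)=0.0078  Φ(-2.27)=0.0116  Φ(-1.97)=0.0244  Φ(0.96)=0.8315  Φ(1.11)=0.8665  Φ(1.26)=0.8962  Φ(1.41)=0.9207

Lower: z₀ + z₁ = -0.243 + (-1.645) = -1.888; 1 − a(z₀+z₁) = 1 − (0.049)(-1.888) = 1.0925; argument = -0.243 + (-1.888)/1.0925 = -1.9711 → -1.97.
α₁ = Φ(-1.97) = 0.0244; rank = round(250 × 0.0244) = 6; θ*₍6₎ = 39.1.
Upper: z₀ + z₂ = 1.402; 1 − a(z₀+z₂) = 0.9313; argument = 1.2624 → 1.26; α₂ = 0.8962; rank = 224; θ*₍224₎ = 45.7.

(39.1, 45.7)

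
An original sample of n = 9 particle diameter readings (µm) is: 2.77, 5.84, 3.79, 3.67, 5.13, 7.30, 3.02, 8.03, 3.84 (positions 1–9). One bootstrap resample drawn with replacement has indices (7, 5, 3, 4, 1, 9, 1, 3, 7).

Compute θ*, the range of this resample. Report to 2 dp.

θ* = 2.36

Resample values: 3.02, 5.13, 3.79, 3.67, 2.77, 3.84, 2.77, 3.79, 3.02.
Range = 5.13 − 2.77 = 2.36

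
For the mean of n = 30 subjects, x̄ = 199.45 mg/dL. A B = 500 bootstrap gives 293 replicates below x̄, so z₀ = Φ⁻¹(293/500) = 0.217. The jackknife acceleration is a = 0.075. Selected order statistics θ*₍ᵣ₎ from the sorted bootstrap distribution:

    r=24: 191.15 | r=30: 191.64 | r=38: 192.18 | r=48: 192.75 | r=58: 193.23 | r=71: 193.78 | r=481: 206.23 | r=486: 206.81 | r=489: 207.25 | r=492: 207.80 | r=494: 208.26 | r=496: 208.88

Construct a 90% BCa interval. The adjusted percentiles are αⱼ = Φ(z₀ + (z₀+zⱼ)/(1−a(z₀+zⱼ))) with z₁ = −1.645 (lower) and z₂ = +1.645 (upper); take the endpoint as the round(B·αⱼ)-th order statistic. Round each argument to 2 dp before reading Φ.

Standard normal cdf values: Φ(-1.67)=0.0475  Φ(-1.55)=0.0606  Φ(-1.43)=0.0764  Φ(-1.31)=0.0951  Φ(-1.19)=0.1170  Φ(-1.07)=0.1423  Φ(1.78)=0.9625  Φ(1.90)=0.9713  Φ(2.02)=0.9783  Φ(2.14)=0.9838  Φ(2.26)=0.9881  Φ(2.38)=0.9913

Lower: z₀ + z₁ = 0.217 + (-1.645) = -1.428; 1 − a(z₀+z₁) = 1 − (0.075)(-1.428) = 1.1071; argument = 0.217 + (-1.428)/1.1071 = -1.0729 → -1.07.
α₁ = Φ(-1.07) = 0.1423; rank = round(500 × 0.1423) = 71; θ*₍71₎ = 193.78.
Upper: z₀ + z₂ = 1.862; 1 − a(z₀+z₂) = 0.8603; argument = 2.3812 → 2.38; α₂ = 0.9913; rank = 496; θ*₍496₎ = 208.88.

(193.78, 208.88)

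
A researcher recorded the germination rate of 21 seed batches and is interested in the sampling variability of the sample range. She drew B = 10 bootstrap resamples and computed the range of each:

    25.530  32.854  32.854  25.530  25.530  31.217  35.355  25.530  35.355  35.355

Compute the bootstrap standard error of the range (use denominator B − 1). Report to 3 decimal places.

Bootstrap SE is the standard deviation of the 10 replicate ranges.
Mean of replicates: (25.530 + 32.854 + 32.854 + 25.530 + 25.530 + 31.217 + 35.355 + 25.530 + 35.355 + 35.355) / 10 = 305.1100 / 10 = 30.5110
Sum of squared deviations: (−4.9810)² + (+2.3430)² + (+2.3430)² + (−4.9810)² + (−4.9810)² + (+0.7060)² + (+4.8440)² + (−4.9810)² + (+4.8440)² + (+4.8440)² = 181.1122
Variance = 181.1122 / 9 = 20.1236
SE* = √20.1236

SE* = 4.486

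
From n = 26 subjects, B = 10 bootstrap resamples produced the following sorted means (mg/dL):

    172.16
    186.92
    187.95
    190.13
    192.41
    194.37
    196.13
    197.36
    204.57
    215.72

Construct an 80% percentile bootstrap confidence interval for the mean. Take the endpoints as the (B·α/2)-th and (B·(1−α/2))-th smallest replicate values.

(172.16, 204.57)

α = 0.20; lower rank = 10 × 0.100 = 1; upper rank = 10 × 0.900 = 9.
The 1st smallest replicate is 172.16; the 9th is 204.57.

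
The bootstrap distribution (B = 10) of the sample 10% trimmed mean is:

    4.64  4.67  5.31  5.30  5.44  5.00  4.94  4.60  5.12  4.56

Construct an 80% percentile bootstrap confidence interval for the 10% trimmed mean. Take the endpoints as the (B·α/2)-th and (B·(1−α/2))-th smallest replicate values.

(4.56, 5.31)

Sorted replicates: 4.56, 4.60, 4.64, 4.67, 4.94, 5.00, 5.12, 5.30, 5.31, 5.44
α = 0.20; lower rank = 10 × 0.100 = 1; upper rank = 10 × 0.900 = 9.
The 1st smallest replicate is 4.56; the 9th is 5.31.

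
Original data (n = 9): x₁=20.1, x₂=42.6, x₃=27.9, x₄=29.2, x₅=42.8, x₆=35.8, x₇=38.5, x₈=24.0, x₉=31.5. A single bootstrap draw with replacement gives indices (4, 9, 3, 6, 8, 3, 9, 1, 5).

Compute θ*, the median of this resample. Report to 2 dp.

θ* = 29.20

Resample values: 29.2, 31.5, 27.9, 35.8, 24.0, 27.9, 31.5, 20.1, 42.8.
Sorted: 20.1, 24.0, 27.9, 27.9, 29.2, 31.5, 31.5, 35.8, 42.8
Median = middle value = 29.20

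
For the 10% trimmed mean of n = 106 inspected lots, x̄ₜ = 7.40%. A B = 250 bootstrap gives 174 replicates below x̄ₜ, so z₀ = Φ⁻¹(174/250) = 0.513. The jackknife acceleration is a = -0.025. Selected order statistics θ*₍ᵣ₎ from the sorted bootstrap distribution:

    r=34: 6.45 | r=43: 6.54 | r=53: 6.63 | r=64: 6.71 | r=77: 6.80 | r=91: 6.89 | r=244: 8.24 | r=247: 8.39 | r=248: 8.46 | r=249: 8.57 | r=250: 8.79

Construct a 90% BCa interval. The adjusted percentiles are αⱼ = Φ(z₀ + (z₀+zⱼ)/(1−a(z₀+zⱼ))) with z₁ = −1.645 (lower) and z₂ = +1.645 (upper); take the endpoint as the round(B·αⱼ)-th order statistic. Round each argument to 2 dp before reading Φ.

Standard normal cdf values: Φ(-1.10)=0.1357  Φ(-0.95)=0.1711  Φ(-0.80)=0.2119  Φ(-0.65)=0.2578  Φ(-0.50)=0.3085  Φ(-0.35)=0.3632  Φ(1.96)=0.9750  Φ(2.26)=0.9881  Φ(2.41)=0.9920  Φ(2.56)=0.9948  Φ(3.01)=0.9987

Lower: z₀ + z₁ = 0.513 + (-1.645) = -1.132; 1 − a(z₀+z₁) = 1 − (-0.025)(-1.132) = 0.9717; argument = 0.513 + (-1.132)/0.9717 = -0.6520 → -0.65.
α₁ = Φ(-0.65) = 0.2578; rank = round(250 × 0.2578) = 64; θ*₍64₎ = 6.71.
Upper: z₀ + z₂ = 2.158; 1 − a(z₀+z₂) = 1.0539; argument = 2.5605 → 2.56; α₂ = 0.9948; rank = 249; θ*₍249₎ = 8.57.

(6.71, 8.57)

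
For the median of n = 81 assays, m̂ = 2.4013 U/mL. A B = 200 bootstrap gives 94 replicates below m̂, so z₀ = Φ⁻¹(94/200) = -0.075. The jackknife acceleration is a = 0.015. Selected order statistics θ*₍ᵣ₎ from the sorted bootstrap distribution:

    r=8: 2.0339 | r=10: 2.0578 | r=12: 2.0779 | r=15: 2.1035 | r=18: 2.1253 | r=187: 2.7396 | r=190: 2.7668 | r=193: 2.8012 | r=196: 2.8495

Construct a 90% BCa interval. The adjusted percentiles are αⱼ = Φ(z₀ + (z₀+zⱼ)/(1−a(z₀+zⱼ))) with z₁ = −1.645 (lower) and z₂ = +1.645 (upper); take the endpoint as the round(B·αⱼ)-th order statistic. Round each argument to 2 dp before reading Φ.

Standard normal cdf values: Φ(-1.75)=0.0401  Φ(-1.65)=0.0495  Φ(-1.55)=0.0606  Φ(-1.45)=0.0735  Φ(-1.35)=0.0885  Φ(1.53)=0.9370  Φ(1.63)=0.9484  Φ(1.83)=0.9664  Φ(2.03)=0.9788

(2.0339, 2.7396)

Lower: z₀ + z₁ = -0.075 + (-1.645) = -1.720; 1 − a(z₀+z₁) = 1 − (0.015)(-1.720) = 1.0258; argument = -0.075 + (-1.720)/1.0258 = -1.7517 → -1.75.
α₁ = Φ(-1.75) = 0.0401; rank = round(200 × 0.0401) = 8; θ*₍8₎ = 2.0339.
Upper: z₀ + z₂ = 1.570; 1 − a(z₀+z₂) = 0.9765; argument = 1.5329 → 1.53; α₂ = 0.9370; rank = 187; θ*₍187₎ = 2.7396.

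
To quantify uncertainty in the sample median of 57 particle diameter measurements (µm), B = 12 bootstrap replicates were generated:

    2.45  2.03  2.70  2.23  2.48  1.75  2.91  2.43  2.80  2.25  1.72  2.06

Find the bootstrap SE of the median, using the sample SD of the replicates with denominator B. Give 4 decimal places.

SE* = 0.3682

Bootstrap SE is the standard deviation of the 12 replicate medians.
Mean of replicates: (2.45 + 2.03 + 2.70 + 2.23 + 2.48 + 1.75 + 2.91 + 2.43 + 2.80 + 2.25 + 1.72 + 2.06) / 12 = 27.81000 / 12 = 2.31750
Sum of squared deviations: (+0.13250)² + (−0.28750)² + (+0.38250)² + (−0.08750)² + (+0.16250)² + (−0.56750)² + (+0.59250)² + (+0.11250)² + (+0.48250)² + (−0.06750)² + (−0.59750)² + (−0.25750)² = 1.62703
Variance = 1.62703 / 12 = 0.13559
SE* = √0.13559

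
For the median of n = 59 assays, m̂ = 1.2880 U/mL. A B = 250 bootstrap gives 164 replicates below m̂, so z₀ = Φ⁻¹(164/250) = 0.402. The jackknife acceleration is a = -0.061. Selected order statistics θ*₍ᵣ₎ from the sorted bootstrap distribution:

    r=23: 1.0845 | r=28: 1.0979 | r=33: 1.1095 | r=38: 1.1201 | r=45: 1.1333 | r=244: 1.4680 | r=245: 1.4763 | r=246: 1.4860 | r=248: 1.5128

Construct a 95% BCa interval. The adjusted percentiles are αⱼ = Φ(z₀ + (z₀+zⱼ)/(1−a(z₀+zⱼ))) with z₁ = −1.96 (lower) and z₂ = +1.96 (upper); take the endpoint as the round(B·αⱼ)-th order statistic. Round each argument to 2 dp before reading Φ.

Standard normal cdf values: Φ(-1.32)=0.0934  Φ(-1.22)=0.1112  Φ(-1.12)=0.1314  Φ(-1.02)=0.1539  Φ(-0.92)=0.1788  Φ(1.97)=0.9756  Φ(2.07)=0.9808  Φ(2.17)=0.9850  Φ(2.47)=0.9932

(1.0845, 1.5128)

Lower: z₀ + z₁ = 0.402 + (-1.960) = -1.558; 1 − a(z₀+z₁) = 1 − (-0.061)(-1.558) = 0.9050; argument = 0.402 + (-1.558)/0.9050 = -1.3196 → -1.32.
α₁ = Φ(-1.32) = 0.0934; rank = round(250 × 0.0934) = 23; θ*₍23₎ = 1.0845.
Upper: z₀ + z₂ = 2.362; 1 − a(z₀+z₂) = 1.1441; argument = 2.4665 → 2.47; α₂ = 0.9932; rank = 248; θ*₍248₎ = 1.5128.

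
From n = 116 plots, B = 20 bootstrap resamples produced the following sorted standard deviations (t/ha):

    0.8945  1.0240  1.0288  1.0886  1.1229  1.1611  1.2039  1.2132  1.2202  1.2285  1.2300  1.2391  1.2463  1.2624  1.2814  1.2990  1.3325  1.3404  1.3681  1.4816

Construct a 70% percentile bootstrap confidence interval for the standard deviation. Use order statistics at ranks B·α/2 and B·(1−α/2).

α = 0.30; lower rank = 20 × 0.150 = 3; upper rank = 20 × 0.850 = 17.
The 3rd smallest replicate is 1.0288; the 17th is 1.3325.

(1.0288, 1.3325)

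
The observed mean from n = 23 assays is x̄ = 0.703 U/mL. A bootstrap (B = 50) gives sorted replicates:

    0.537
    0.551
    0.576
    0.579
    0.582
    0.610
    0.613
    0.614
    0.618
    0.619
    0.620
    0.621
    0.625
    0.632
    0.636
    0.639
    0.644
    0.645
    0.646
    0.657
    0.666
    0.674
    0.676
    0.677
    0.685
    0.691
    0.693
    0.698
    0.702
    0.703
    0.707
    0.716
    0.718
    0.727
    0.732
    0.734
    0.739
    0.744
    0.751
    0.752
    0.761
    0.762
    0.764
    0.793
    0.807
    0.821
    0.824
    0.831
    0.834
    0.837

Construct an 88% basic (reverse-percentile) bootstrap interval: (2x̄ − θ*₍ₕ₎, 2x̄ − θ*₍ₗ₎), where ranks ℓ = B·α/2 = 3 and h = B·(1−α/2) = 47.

Percentile endpoints at ranks 3 and 47: θ*₍3₎ = 0.576, θ*₍47₎ = 0.824.
Basic interval reflects these around x̄:
  lower = 2 × 0.703 − 0.824 = 0.582
  upper = 2 × 0.703 − 0.576 = 0.830

(0.582, 0.830)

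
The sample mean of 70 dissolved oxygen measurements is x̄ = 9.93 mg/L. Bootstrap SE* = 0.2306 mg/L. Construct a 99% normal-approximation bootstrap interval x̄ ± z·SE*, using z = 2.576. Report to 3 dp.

Margin = 2.576 × 0.2306 = 0.5940
Interval: 9.93 ± 0.5940

(9.336, 10.524)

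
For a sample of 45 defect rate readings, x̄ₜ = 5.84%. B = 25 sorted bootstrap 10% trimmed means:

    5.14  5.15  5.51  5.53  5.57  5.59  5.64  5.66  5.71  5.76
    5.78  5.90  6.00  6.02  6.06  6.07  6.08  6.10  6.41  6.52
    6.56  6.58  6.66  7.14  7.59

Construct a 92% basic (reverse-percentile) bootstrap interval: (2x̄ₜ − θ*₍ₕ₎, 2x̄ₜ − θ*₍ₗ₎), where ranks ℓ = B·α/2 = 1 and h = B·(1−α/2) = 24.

(4.54, 6.54)

Percentile endpoints at ranks 1 and 24: θ*₍1₎ = 5.14, θ*₍24₎ = 7.14.
Basic interval reflects these around x̄ₜ:
  lower = 2 × 5.84 − 7.14 = 4.54
  upper = 2 × 5.84 − 5.14 = 6.54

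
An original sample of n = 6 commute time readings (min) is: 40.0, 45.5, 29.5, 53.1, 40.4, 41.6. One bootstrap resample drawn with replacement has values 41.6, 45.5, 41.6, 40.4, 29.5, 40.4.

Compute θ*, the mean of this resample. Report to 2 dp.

θ* = 39.83

Mean = (41.6 + 45.5 + 41.6 + 40.4 + 29.5 + 40.4) / 6 = 239.00 / 6 = 39.83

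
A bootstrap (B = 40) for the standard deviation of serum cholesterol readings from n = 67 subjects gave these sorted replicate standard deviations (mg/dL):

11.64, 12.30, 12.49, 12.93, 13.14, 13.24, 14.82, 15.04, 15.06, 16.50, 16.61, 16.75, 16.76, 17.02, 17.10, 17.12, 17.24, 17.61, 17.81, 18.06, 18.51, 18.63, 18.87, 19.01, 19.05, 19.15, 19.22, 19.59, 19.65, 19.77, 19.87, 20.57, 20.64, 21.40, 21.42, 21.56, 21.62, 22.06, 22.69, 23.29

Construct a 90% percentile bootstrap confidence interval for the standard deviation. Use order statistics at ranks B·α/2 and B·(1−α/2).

(12.30, 22.06)

α = 0.10; lower rank = 40 × 0.050 = 2; upper rank = 40 × 0.950 = 38.
The 2nd smallest replicate is 12.30; the 38th is 22.06.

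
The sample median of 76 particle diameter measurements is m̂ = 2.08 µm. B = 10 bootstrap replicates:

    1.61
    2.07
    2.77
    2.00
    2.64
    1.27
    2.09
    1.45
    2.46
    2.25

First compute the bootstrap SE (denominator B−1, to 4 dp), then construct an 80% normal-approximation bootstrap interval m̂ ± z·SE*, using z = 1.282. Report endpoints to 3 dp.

(1.440, 2.720)

Mean of replicates = 2.0610; sum of squared deviations = 2.2399; SE* = √(2.2399/9) = 0.4989
Margin = 1.282 × 0.4989 = 0.6396
Interval: 2.08 ± 0.6396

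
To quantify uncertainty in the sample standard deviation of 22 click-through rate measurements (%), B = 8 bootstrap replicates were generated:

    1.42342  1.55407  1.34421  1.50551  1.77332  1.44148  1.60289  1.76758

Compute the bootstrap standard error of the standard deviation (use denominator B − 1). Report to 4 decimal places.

SE* = 0.1568

Bootstrap SE is the standard deviation of the 8 replicate standard deviations.
Mean of replicates: (1.42342 + 1.55407 + 1.34421 + 1.50551 + 1.77332 + 1.44148 + 1.60289 + 1.76758) / 8 = 12.412480 / 8 = 1.551560
Sum of squared deviations: (−0.128140)² + (+0.002510)² + (−0.207350)² + (−0.046050)² + (+0.221760)² + (−0.110080)² + (+0.051330)² + (+0.216020)² = 0.172135
Variance = 0.172135 / 7 = 0.024591
SE* = √0.024591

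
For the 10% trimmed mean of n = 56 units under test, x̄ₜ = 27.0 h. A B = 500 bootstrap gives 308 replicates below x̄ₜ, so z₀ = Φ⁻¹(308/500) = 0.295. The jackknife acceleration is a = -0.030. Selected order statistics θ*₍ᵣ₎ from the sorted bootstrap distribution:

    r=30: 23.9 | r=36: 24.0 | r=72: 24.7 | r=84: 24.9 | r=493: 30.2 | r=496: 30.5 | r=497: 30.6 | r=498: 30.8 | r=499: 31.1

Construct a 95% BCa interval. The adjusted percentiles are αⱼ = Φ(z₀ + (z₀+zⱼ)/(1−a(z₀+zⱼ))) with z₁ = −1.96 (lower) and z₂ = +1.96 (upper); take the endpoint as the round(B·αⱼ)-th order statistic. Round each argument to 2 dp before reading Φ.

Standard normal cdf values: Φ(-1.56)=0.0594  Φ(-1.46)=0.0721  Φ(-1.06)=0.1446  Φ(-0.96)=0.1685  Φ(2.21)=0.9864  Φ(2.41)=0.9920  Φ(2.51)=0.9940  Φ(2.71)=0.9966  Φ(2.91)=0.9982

(24.0, 30.5)

Lower: z₀ + z₁ = 0.295 + (-1.960) = -1.665; 1 − a(z₀+z₁) = 1 − (-0.030)(-1.665) = 0.9500; argument = 0.295 + (-1.665)/0.9500 = -1.4575 → -1.46.
α₁ = Φ(-1.46) = 0.0721; rank = round(500 × 0.0721) = 36; θ*₍36₎ = 24.0.
Upper: z₀ + z₂ = 2.255; 1 − a(z₀+z₂) = 1.0676; argument = 2.4071 → 2.41; α₂ = 0.9920; rank = 496; θ*₍496₎ = 30.5.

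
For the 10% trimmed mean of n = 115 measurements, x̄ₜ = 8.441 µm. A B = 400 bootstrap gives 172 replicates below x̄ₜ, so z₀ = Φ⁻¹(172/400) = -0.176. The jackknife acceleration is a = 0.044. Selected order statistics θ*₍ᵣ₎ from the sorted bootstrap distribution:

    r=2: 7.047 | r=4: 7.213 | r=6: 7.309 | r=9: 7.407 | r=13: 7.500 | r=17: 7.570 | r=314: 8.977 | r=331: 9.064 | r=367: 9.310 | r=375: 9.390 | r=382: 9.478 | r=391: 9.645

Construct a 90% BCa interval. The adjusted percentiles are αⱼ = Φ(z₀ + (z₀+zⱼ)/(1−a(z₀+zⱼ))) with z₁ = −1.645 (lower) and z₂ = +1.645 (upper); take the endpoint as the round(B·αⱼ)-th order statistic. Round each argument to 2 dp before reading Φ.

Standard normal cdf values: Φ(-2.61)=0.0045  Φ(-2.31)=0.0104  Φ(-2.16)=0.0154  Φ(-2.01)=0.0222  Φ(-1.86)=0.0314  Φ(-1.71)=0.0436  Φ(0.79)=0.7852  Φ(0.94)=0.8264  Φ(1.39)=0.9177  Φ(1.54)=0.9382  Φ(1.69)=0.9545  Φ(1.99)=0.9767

Lower: z₀ + z₁ = -0.176 + (-1.645) = -1.821; 1 − a(z₀+z₁) = 1 − (0.044)(-1.821) = 1.0801; argument = -0.176 + (-1.821)/1.0801 = -1.8619 → -1.86.
α₁ = Φ(-1.86) = 0.0314; rank = round(400 × 0.0314) = 13; θ*₍13₎ = 7.500.
Upper: z₀ + z₂ = 1.469; 1 − a(z₀+z₂) = 0.9354; argument = 1.3945 → 1.39; α₂ = 0.9177; rank = 367; θ*₍367₎ = 9.310.

(7.500, 9.310)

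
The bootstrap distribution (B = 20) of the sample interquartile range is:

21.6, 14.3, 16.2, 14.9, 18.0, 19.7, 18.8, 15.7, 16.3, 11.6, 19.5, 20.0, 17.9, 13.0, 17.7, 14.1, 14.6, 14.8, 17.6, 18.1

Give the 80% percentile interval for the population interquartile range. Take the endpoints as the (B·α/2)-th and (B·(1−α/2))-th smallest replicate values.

(13.0, 19.7)

Sorted replicates: 11.6, 13.0, 14.1, 14.3, 14.6, 14.8, 14.9, 15.7, 16.2, 16.3, 17.6, 17.7, 17.9, 18.0, 18.1, 18.8, 19.5, 19.7, 20.0, 21.6
α = 0.20; lower rank = 20 × 0.100 = 2; upper rank = 20 × 0.900 = 18.
The 2nd smallest replicate is 13.0; the 18th is 19.7.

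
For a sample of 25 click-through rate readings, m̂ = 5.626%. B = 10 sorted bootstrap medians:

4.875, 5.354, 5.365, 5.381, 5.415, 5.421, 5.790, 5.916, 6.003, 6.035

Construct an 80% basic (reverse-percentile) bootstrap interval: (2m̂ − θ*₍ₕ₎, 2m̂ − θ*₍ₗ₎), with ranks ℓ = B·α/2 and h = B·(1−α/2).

Percentile endpoints at ranks 1 and 9: θ*₍1₎ = 4.875, θ*₍9₎ = 6.003.
Basic interval reflects these around m̂:
  lower = 2 × 5.626 − 6.003 = 5.249
  upper = 2 × 5.626 − 4.875 = 6.377

(5.249, 6.377)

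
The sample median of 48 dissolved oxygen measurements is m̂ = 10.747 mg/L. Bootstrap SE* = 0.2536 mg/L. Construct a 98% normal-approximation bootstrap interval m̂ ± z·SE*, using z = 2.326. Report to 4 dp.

(10.1571, 11.3369)

Margin = 2.326 × 0.2536 = 0.58987
Interval: 10.747 ± 0.58987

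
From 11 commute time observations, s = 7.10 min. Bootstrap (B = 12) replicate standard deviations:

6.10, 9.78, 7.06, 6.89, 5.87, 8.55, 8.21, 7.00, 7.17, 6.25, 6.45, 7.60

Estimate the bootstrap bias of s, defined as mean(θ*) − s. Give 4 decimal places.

mean(θ*) = (6.10 + 9.78 + 7.06 + 6.89 + 5.87 + 8.55 + 8.21 + 7.00 + 7.17 + 6.25 + 6.45 + 7.60) / 12 = 7.24417
bias = 7.24417 − 7.10

bias = +0.1442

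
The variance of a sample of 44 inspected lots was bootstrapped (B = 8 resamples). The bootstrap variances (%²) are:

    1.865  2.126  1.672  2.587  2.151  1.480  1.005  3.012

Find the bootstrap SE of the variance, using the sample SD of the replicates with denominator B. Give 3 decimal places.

Bootstrap SE is the standard deviation of the 8 replicate variances.
Mean of replicates: (1.865 + 2.126 + 1.672 + 2.587 + 2.151 + 1.480 + 1.005 + 3.012) / 8 = 15.8980 / 8 = 1.9872
Sum of squared deviations: (−0.1222)² + (+0.1387)² + (−0.3153)² + (+0.5998)² + (+0.1637)² + (−0.5072)² + (−0.9823)² + (+1.0248)² = 2.7923
Variance = 2.7923 / 8 = 0.3490
SE* = √0.3490

SE* = 0.591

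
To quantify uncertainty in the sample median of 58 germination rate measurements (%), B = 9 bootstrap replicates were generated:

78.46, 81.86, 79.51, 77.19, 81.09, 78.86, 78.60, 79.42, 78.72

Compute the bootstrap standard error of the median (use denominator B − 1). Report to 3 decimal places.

Bootstrap SE is the standard deviation of the 9 replicate medians.
Mean of replicates: (78.46 + 81.86 + 79.51 + 77.19 + 81.09 + 78.86 + 78.60 + 79.42 + 78.72) / 9 = 713.7100 / 9 = 79.3011
Sum of squared deviations: (−0.8411)² + (+2.5589)² + (+0.2089)² + (−2.1111)² + (+1.7889)² + (−0.4411)² + (−0.7011)² + (+0.1189)² + (−0.5811)² = 15.9939
Variance = 15.9939 / 8 = 1.9992
SE* = √1.9992

SE* = 1.414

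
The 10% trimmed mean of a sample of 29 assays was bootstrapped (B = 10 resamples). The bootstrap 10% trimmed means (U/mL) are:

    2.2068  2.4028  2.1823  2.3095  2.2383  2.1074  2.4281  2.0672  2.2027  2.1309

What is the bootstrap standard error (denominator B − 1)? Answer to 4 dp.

Bootstrap SE is the standard deviation of the 10 replicate 10% trimmed means.
Mean of replicates: (2.2068 + 2.4028 + 2.1823 + 2.3095 + 2.2383 + 2.1074 + 2.4281 + 2.0672 + 2.2027 + 2.1309) / 10 = 22.27600 / 10 = 2.22760
Sum of squared deviations: (−0.02080)² + (+0.17520)² + (−0.04530)² + (+0.08190)² + (+0.01070)² + (−0.12020)² + (+0.20050)² + (−0.16040)² + (−0.02490)² + (−0.09670)² = 0.13035
Variance = 0.13035 / 9 = 0.01448
SE* = √0.01448

SE* = 0.1203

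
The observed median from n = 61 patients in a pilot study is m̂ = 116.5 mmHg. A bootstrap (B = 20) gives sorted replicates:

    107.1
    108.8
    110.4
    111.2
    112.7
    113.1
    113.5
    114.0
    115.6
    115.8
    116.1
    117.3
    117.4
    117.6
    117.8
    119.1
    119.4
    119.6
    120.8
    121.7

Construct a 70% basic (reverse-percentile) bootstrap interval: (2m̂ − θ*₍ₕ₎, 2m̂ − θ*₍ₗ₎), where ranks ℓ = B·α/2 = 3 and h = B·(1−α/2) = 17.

Percentile endpoints at ranks 3 and 17: θ*₍3₎ = 110.4, θ*₍17₎ = 119.4.
Basic interval reflects these around m̂:
  lower = 2 × 116.5 − 119.4 = 113.6
  upper = 2 × 116.5 − 110.4 = 122.6

(113.6, 122.6)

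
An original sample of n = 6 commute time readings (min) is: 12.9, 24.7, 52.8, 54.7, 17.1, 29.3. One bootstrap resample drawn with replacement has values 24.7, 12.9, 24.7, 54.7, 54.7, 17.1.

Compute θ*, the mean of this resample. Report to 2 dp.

Mean = (24.7 + 12.9 + 24.7 + 54.7 + 54.7 + 17.1) / 6 = 188.80 / 6 = 31.47

θ* = 31.47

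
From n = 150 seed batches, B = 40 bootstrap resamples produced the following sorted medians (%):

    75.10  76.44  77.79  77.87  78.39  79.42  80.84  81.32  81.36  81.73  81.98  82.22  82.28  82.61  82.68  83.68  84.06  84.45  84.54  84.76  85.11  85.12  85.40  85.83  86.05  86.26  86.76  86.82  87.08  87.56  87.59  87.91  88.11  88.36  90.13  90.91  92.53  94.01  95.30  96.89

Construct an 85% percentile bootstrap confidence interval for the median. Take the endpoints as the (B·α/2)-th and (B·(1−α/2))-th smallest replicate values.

α = 0.15; lower rank = 40 × 0.075 = 3; upper rank = 40 × 0.925 = 37.
The 3rd smallest replicate is 77.79; the 37th is 92.53.

(77.79, 92.53)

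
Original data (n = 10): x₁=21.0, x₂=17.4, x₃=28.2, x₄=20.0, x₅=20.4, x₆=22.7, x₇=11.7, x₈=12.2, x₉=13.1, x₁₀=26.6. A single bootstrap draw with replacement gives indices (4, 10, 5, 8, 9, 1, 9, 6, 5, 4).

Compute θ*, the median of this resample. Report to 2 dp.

Resample values: 20.0, 26.6, 20.4, 12.2, 13.1, 21.0, 13.1, 22.7, 20.4, 20.0.
Sorted: 12.2, 13.1, 13.1, 20.0, 20.0, 20.4, 20.4, 21.0, 22.7, 26.6
Median = average of the two middle values = 20.20

θ* = 20.20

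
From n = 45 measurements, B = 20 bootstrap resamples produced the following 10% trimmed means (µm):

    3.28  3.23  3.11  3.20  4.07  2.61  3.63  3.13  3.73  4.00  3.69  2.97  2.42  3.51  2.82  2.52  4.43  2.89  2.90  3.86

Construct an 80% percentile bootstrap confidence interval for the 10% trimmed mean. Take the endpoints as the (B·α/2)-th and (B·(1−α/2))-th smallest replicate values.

(2.52, 4.00)

Sorted replicates: 2.42, 2.52, 2.61, 2.82, 2.89, 2.90, 2.97, 3.11, 3.13, 3.20, 3.23, 3.28, 3.51, 3.63, 3.69, 3.73, 3.86, 4.00, 4.07, 4.43
α = 0.20; lower rank = 20 × 0.100 = 2; upper rank = 20 × 0.900 = 18.
The 2nd smallest replicate is 2.52; the 18th is 4.00.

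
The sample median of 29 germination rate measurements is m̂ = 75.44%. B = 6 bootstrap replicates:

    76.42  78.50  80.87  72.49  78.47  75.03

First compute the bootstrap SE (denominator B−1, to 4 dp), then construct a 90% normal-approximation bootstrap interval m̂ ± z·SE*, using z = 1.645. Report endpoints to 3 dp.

(70.564, 80.316)

Mean of replicates = 76.9633; sum of squared deviations = 43.9371; SE* = √(43.9371/5) = 2.9644
Margin = 1.645 × 2.9644 = 4.8764
Interval: 75.44 ± 4.8764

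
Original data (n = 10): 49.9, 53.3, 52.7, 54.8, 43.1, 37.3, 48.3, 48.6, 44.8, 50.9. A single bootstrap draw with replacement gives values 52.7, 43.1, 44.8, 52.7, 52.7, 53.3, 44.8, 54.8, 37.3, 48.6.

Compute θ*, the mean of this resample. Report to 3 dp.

Mean = (52.7 + 43.1 + 44.8 + 52.7 + 52.7 + 53.3 + 44.8 + 54.8 + 37.3 + 48.6) / 10 = 484.80 / 10 = 48.480

θ* = 48.480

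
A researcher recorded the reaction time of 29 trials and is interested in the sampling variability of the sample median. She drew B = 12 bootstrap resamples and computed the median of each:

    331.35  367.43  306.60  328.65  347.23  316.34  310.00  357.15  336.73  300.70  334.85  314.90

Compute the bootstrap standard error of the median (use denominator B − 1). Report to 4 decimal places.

Bootstrap SE is the standard deviation of the 12 replicate medians.
Mean of replicates: (331.35 + 367.43 + 306.60 + 328.65 + 347.23 + 316.34 + 310.00 + 357.15 + 336.73 + 300.70 + 334.85 + 314.90) / 12 = 3951.93000 / 12 = 329.32750
Sum of squared deviations: (+2.02250)² + (+38.10250)² + (−22.72750)² + (−0.67750)² + (+17.90250)² + (−12.98750)² + (−19.32750)² + (+27.82250)² + (+7.40250)² + (−28.62750)² + (+5.52250)² + (−14.42750)² = 4722.68923
Variance = 4722.68923 / 11 = 429.33538
SE* = √429.33538

SE* = 20.7204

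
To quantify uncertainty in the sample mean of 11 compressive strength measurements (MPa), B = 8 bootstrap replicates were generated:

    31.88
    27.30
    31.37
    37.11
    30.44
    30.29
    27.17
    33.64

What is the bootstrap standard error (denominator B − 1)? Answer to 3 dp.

SE* = 3.256

Bootstrap SE is the standard deviation of the 8 replicate means.
Mean of replicates: (31.88 + 27.30 + 31.37 + 37.11 + 30.44 + 30.29 + 27.17 + 33.64) / 8 = 249.2000 / 8 = 31.1500
Sum of squared deviations: (+0.7300)² + (−3.8500)² + (+0.2200)² + (+5.9600)² + (−0.7100)² + (−0.8600)² + (−3.9800)² + (+2.4900)² = 74.2096
Variance = 74.2096 / 7 = 10.6014
SE* = √10.6014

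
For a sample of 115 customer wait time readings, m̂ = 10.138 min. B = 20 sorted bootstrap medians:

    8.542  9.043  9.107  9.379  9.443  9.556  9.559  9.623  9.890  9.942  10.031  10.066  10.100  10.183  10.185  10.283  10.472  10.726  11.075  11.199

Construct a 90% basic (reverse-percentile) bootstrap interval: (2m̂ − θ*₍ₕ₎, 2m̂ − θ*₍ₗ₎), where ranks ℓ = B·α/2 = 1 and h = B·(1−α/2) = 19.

Percentile endpoints at ranks 1 and 19: θ*₍1₎ = 8.542, θ*₍19₎ = 11.075.
Basic interval reflects these around m̂:
  lower = 2 × 10.138 − 11.075 = 9.201
  upper = 2 × 10.138 − 8.542 = 11.734

(9.201, 11.734)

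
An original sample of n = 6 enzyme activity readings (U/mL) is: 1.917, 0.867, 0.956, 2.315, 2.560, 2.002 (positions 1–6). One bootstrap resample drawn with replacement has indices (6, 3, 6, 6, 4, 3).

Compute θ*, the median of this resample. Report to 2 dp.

θ* = 2.00

Resample values: 2.002, 0.956, 2.002, 2.002, 2.315, 0.956.
Sorted: 0.956, 0.956, 2.002, 2.002, 2.002, 2.315
Median = average of the two middle values = 2.00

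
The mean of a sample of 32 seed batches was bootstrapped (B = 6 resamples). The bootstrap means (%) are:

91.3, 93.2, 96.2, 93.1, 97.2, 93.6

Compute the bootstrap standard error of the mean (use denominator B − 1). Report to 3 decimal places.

SE* = 2.187

Bootstrap SE is the standard deviation of the 6 replicate means.
Mean of replicates: (91.3 + 93.2 + 96.2 + 93.1 + 97.2 + 93.6) / 6 = 564.6000 / 6 = 94.1000
Sum of squared deviations: (−2.8000)² + (−0.9000)² + (+2.1000)² + (−1.0000)² + (+3.1000)² + (−0.5000)² = 23.9200
Variance = 23.9200 / 5 = 4.7840
SE* = √4.7840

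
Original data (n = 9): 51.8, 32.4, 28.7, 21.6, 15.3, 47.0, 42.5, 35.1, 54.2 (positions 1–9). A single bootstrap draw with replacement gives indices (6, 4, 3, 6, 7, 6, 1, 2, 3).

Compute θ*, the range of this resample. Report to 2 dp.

Resample values: 47.0, 21.6, 28.7, 47.0, 42.5, 47.0, 51.8, 32.4, 28.7.
Range = 51.8 − 21.6 = 30.20

θ* = 30.20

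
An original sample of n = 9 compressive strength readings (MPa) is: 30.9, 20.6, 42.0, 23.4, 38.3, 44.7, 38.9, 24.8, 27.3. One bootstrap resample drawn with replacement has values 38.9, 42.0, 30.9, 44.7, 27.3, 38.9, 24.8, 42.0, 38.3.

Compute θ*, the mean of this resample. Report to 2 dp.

Mean = (38.9 + 42.0 + 30.9 + 44.7 + 27.3 + 38.9 + 24.8 + 42.0 + 38.3) / 9 = 327.80 / 9 = 36.42

θ* = 36.42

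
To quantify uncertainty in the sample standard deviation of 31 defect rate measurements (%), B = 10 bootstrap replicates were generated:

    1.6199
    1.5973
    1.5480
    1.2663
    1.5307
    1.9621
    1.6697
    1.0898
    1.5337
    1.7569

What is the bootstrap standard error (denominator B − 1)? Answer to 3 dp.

SE* = 0.242

Bootstrap SE is the standard deviation of the 10 replicate standard deviations.
Mean of replicates: (1.6199 + 1.5973 + 1.5480 + 1.2663 + 1.5307 + 1.9621 + 1.6697 + 1.0898 + 1.5337 + 1.7569) / 10 = 15.57440 / 10 = 1.55744
Sum of squared deviations: (+0.06246)² + (+0.03986)² + (−0.00944)² + (−0.29114)² + (−0.02674)² + (+0.40466)² + (+0.11226)² + (−0.46764)² + (−0.02374)² + (+0.19946)² = 0.52644
Variance = 0.52644 / 9 = 0.05849
SE* = √0.05849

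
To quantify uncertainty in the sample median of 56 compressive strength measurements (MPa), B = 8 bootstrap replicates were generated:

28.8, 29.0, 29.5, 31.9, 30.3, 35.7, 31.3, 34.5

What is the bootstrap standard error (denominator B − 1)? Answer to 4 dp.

Bootstrap SE is the standard deviation of the 8 replicate medians.
Mean of replicates: (28.8 + 29.0 + 29.5 + 31.9 + 30.3 + 35.7 + 31.3 + 34.5) / 8 = 251.00000 / 8 = 31.37500
Sum of squared deviations: (−2.57500)² + (−2.37500)² + (−1.87500)² + (+0.52500)² + (−1.07500)² + (+4.32500)² + (−0.07500)² + (+3.12500)² = 45.69500
Variance = 45.69500 / 7 = 6.52786
SE* = √6.52786

SE* = 2.5550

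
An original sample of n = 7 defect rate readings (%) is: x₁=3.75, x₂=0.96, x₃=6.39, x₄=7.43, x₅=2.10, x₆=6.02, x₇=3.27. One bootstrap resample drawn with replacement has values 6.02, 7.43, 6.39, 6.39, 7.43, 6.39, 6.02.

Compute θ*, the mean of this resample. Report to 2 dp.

θ* = 6.58

Mean = (6.02 + 7.43 + 6.39 + 6.39 + 7.43 + 6.39 + 6.02) / 7 = 46.070 / 7 = 6.58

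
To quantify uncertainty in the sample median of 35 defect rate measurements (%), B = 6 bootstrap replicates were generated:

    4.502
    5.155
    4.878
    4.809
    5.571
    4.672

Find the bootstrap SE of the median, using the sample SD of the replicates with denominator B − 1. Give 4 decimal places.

SE* = 0.3817

Bootstrap SE is the standard deviation of the 6 replicate medians.
Mean of replicates: (4.502 + 5.155 + 4.878 + 4.809 + 5.571 + 4.672) / 6 = 29.58700 / 6 = 4.93117
Sum of squared deviations: (−0.42917)² + (+0.22383)² + (−0.05317)² + (−0.12217)² + (+0.63983)² + (−0.25917)² = 0.72859
Variance = 0.72859 / 5 = 0.14572
SE* = √0.14572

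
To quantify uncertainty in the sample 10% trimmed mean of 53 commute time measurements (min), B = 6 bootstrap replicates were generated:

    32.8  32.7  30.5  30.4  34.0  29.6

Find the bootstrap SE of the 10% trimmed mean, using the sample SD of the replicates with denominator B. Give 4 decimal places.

SE* = 1.5829

Bootstrap SE is the standard deviation of the 6 replicate 10% trimmed means.
Mean of replicates: (32.8 + 32.7 + 30.5 + 30.4 + 34.0 + 29.6) / 6 = 190.00000 / 6 = 31.66667
Sum of squared deviations: (+1.13333)² + (+1.03333)² + (−1.16667)² + (−1.26667)² + (+2.33333)² + (−2.06667)² = 15.03333
Variance = 15.03333 / 6 = 2.50556
SE* = √2.50556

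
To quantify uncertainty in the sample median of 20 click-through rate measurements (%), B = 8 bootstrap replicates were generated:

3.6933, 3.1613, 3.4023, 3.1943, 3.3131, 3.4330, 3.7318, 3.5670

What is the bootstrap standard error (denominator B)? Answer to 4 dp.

SE* = 0.2003

Bootstrap SE is the standard deviation of the 8 replicate medians.
Mean of replicates: (3.6933 + 3.1613 + 3.4023 + 3.1943 + 3.3131 + 3.4330 + 3.7318 + 3.5670) / 8 = 27.49610 / 8 = 3.43701
Sum of squared deviations: (+0.25629)² + (−0.27571)² + (−0.03471)² + (−0.24271)² + (−0.12391)² + (−0.00401)² + (+0.29479)² + (+0.12999)² = 0.32098
Variance = 0.32098 / 8 = 0.04012
SE* = √0.04012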